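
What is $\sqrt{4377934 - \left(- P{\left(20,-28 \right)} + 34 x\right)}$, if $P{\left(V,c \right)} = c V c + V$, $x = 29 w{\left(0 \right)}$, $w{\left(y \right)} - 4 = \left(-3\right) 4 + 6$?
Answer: $\sqrt{4395606} \approx 2096.6$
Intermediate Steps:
$w{\left(y \right)} = -2$ ($w{\left(y \right)} = 4 + \left(\left(-3\right) 4 + 6\right) = 4 + \left(-12 + 6\right) = 4 - 6 = -2$)
$x = -58$ ($x = 29 \left(-2\right) = -58$)
$P{\left(V,c \right)} = V + V c^{2}$ ($P{\left(V,c \right)} = V c c + V = V c^{2} + V = V + V c^{2}$)
$\sqrt{4377934 - \left(- P{\left(20,-28 \right)} + 34 x\right)} = \sqrt{4377934 - \left(-1972 - 20 \left(1 + \left(-28\right)^{2}\right)\right)} = \sqrt{4377934 + \left(1972 + 20 \left(1 + 784\right)\right)} = \sqrt{4377934 + \left(1972 + 20 \cdot 785\right)} = \sqrt{4377934 + \left(1972 + 15700\right)} = \sqrt{4377934 + 17672} = \sqrt{4395606}$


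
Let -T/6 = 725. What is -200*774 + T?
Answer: -159150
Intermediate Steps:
T = -4350 (T = -6*725 = -4350)
-200*774 + T = -200*774 - 4350 = -154800 - 4350 = -159150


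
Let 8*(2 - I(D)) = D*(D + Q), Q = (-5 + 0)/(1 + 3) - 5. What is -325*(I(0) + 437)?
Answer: -142675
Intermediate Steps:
Q = -25/4 (Q = -5/4 - 5 = -25/4 ≈ -6.2500)
I(D) = 2 - D*(-25/4 + D)/8 (I(D) = 2 - D*(D - 25/4)/8 = 2 - D*(-25/4 + D)/8)
-325*(I(0) + 437) = -325*((2 - 1/8*0**2 + (25/32)*0) + 437) = -325*((2 - 1/8*0 + 0) + 437) = -325*((2 + 0 + 0) + 437) = -325*(2 + 437) = -325*439 = -142675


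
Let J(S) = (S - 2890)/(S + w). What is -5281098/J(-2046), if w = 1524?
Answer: -689183289/1234 ≈ -5.5850e+5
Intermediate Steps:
J(S) = (-2890 + S)/(1524 + S) (J(S) = (S - 2890)/(S + 1524) = (-2890 + S)/(1524 + S))
-5281098/J(-2046) = -5281098*(1524 - 2046)/(-2890 - 2046) = -5281098/(-4936/(-522)) = -5281098/((-1/522*(-4936))) = -5281098/2468/261 = -5281098*261/2468 = -689183289/1234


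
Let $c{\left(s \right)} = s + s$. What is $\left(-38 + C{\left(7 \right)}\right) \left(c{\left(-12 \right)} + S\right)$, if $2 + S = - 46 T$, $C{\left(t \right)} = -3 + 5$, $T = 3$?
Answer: $5904$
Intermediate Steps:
$C{\left(t \right)} = 2$
$c{\left(s \right)} = 2 s$
$S = -140$ ($S = -2 - 138 = -140$)
$\left(-38 + C{\left(7 \right)}\right) \left(c{\left(-12 \right)} + S\right) = \left(-38 + 2\right) \left(2 \left(-12\right) - 140\right) = - 36 \left(-24 - 140\right) = \left(-36\right) \left(-164\right) = 5904$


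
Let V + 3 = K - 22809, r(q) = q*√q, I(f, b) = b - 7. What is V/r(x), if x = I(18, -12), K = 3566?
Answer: -19246*I*√19/361 ≈ -232.39*I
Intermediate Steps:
I(f, b) = -7 + b
x = -19 (x = -7 - 12 = -19)
r(q) = q^(3/2)
V = -19246 (V = -3 + (3566 - 22809) = -3 - 19243 = -19246)
V/r(x) = -19246*I*√19/361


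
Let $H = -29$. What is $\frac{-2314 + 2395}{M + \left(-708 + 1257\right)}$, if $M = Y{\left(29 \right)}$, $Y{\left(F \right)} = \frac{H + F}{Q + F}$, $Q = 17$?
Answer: $\frac{9}{61} \approx 0.14754$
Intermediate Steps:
$Y{\left(F \right)} = \frac{-29 + F}{17 + F}$
$M = 0$ ($M = \frac{-29 + 29}{17 + 29} = \frac{1}{46} \cdot 0 = 0$)
$\frac{-2314 + 2395}{M + \left(-708 + 1257\right)} = \frac{-2314 + 2395}{0 + \left(-708 + 1257\right)} = \frac{81}{0 + 549} = \frac{81}{549} = 81 \cdot \frac{1}{549} = \frac{9}{61}$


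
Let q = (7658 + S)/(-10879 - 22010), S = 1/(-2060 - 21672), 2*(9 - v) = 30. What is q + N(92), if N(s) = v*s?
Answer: -7561925343/13693364 ≈ -552.23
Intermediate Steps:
v = -6 (v = 9 - 1/2*30 = 9 - 15 = -6)
N(s) = -6*s
S = -1/23732 (S = 1/(-23732) = -1/23732 ≈ -4.2137e-5)
q = -3188415/13693364 (q = (7658 - 1/23732)/(-10879 - 22010) = (181739655/23732)/(-32889) = (181739655/23732)*(-1/32889) = -3188415/13693364 ≈ -0.23284)
q + N(92) = -3188415/13693364 - 6*92 = -3188415/13693364 - 552 = -7561925343/13693364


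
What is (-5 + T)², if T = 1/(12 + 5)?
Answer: 7056/289 ≈ 24.415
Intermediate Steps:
T = 1/17 ≈ 0.058824
(-5 + T)² = (-5 + 1/17)² = (-84/17)² = 7056/289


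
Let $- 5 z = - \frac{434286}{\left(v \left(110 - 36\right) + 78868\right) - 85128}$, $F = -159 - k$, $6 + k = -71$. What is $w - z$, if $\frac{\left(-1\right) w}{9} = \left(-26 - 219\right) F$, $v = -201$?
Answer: $- \frac{9552879207}{52835} \approx -1.8081 \cdot 10^{5}$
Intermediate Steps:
$k = -77$ ($k = -6 - 71 = -77$)
$F = -82$ ($F = -159 - -77 = -159 + 77 = -82$)
$w = -180810$ ($w = - 9 \left(-26 - 219\right) \left(-82\right) = - 9 \left(\left(-245\right) \left(-82\right)\right) = \left(-9\right) 20090 = -180810$)
$z = - \frac{217143}{52835}$ ($z = - \frac{\left(-434286\right) \frac{1}{\left(- 201 \left(110 - 36\right) + 78868\right) - 85128}}{5} = - \frac{\left(-434286\right) \frac{1}{\left(\left(-201\right) 74 + 78868\right) - 85128}}{5} = - \frac{\left(-434286\right) \frac{1}{\left(-14874 + 78868\right) - 85128}}{5} = - \frac{\left(-434286\right) \frac{1}{63994 - 85128}}{5} = - \frac{\left(-434286\right) \frac{1}{-21134}}{5} = - \frac{\left(-434286\right) \left(- \frac{1}{21134}\right)}{5} = \left(- \frac{1}{5}\right) \frac{217143}{10567} = - \frac{217143}{52835} \approx -4.1098$)
$w - z = -180810 - - \frac{217143}{52835} = -180810 + \frac{217143}{52835} = - \frac{9552879207}{52835}$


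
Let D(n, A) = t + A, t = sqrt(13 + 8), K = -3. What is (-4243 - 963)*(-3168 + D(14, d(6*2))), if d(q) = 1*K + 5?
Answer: 16482196 - 5206*sqrt(21) ≈ 1.6458e+7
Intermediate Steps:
t = sqrt(21) ≈ 4.5826
d(q) = 2 (d(q) = 1*(-3) + 5 = -3 + 5 = 2)
D(n, A) = A + sqrt(21) (D(n, A) = sqrt(21) + A = A + sqrt(21))
(-4243 - 963)*(-3168 + D(14, d(6*2))) = (-4243 - 963)*(-3168 + (2 + sqrt(21))) = -5206*(-3166 + sqrt(21)) = 16482196 - 5206*sqrt(21)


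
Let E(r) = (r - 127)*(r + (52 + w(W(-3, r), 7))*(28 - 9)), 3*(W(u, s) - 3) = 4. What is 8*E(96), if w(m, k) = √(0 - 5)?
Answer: -268832 - 4712*I*√5 ≈ -2.6883e+5 - 10536.0*I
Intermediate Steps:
W(u, s) = 13/3 (W(u, s) = 3 + (⅓)*4 = 3 + 4/3 = 13/3)
w(m, k) = I*√5 (w(m, k) = √(-5) = I*√5)
E(r) = (-127 + r)*(988 + r + 19*I*√5) (E(r) = (r - 127)*(r + (52 + I*√5)*(28 - 9)) = (-127 + r)*(r + (52 + I*√5)*19) = (-127 + r)*(r + (988 + 19*I*√5)) = (-127 + r)*(988 + r + 19*I*√5))
8*E(96) = 8*(-125476 + 96² + 861*96 - 2413*I*√5 + 19*I*96*√5) = 8*(-125476 + 9216 + 82656 - 2413*I*√5 + 1824*I*√5) = 8*(-33604 - 589*I*√5) = -268832 - 4712*I*√5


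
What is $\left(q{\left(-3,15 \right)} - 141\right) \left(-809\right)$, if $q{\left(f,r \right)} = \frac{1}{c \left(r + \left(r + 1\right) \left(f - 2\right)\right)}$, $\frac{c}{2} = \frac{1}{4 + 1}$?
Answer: $\frac{2966603}{26} \approx 1.141 \cdot 10^{5}$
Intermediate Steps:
$c = \frac{2}{5}$ ($c = \frac{2}{4 + 1} = \frac{2}{5} \approx 0.4$)
$q{\left(f,r \right)} = \frac{1}{\frac{2 r}{5} + \frac{2 \left(1 + r\right) \left(-2 + f\right)}{5}}$ ($q{\left(f,r \right)} = \frac{1}{\frac{2}{5} \left(r + \left(r + 1\right) \left(f - 2\right)\right)} = \frac{1}{\frac{2}{5} \left(r + \left(1 + r\right) \left(-2 + f\right)\right)} = \frac{1}{\frac{2 r}{5} + \frac{2 \left(1 + r\right) \left(-2 + f\right)}{5}}$)
$\left(q{\left(-3,15 \right)} - 141\right) \left(-809\right) = \left(\frac{5}{2 \left(-2 - 3 - 15 - 45\right)} - 141\right) \left(-809\right) = \left(\frac{5}{2 \left(-65\right)} - 141\right) \left(-809\right) = \left(\frac{5}{2} \left(- \frac{1}{65}\right) - 141\right) \left(-809\right) = \left(- \frac{1}{26} - 141\right) \left(-809\right) = \left(- \frac{3667}{26}\right) \left(-809\right) = \frac{2966603}{26}$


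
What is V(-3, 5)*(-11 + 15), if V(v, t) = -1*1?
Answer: -4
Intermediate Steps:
V(v, t) = -1
V(-3, 5)*(-11 + 15) = -(-11 + 15) = -1*4 = -4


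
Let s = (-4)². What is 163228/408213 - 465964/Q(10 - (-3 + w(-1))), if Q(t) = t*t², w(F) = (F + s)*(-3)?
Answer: -3045477323/1531677978 ≈ -1.9883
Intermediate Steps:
s = 16
w(F) = -48 - 3*F (w(F) = (F + 16)*(-3) = (16 + F)*(-3) = -48 - 3*F)
Q(t) = t³
163228/408213 - 465964/Q(10 - (-3 + w(-1))) = 163228/408213 - 465964/(10 - (-3 + (-48 - 3*(-1))))³ = 163228*(1/408213) - 465964/(10 - (-3 + (-48 + 3)))³ = 12556/31401 - 465964/(10 - (-3 - 45))³ = 12556/31401 - 465964/(10 - 1*(-48))³ = 12556/31401 - 465964/(10 + 48)³ = 12556/31401 - 465964/(58³) = 12556/31401 - 465964/195112 = 12556/31401 - 465964*1/195112 = 12556/31401 - 116491/48778 = -3045477323/1531677978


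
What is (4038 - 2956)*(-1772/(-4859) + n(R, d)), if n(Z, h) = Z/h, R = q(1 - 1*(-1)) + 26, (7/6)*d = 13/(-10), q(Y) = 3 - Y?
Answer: -1631168018/63167 ≈ -25823.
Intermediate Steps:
d = -39/35 (d = 6*(13/(-10))/7 = 6*(13*(-1/10))/7 = (6/7)*(-13/10) = -39/35 ≈ -1.1143)
R = 27 (R = (3 - (1 - 1*(-1))) + 26 = (3 - (1 + 1)) + 26 = (3 - 1*2) + 26 = (3 - 2) + 26 = 1 + 26 = 27)
(4038 - 2956)*(-1772/(-4859) + n(R, d)) = (4038 - 2956)*(-1772/(-4859) + 27/(-39/35)) = 1082*(-1772*(-1/4859) + 27*(-35/39)) = 1082*(1772/4859 - 315/13) = 1082*(-1507549/63167) = -1631168018/63167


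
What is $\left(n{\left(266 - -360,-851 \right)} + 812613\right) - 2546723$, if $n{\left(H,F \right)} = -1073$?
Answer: $-1735183$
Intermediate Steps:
$\left(n{\left(266 - -360,-851 \right)} + 812613\right) - 2546723 = \left(-1073 + 812613\right) - 2546723 = 811540 - 2546723 = -1735183$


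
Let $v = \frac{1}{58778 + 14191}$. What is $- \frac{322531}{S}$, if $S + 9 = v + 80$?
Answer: $- \frac{23534764539}{5180800} \approx -4542.7$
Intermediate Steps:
$v = \frac{1}{72969} \approx 1.3704 \cdot 10^{-5}$
$S = \frac{5180800}{72969}$ ($S = -9 + \left(\frac{1}{72969} + 80\right) = -9 + \frac{5837521}{72969} = \frac{5180800}{72969} \approx 71.0$)
$- \frac{322531}{S} = - \frac{322531}{\frac{5180800}{72969}} = \left(-322531\right) \frac{72969}{5180800} = - \frac{23534764539}{5180800}$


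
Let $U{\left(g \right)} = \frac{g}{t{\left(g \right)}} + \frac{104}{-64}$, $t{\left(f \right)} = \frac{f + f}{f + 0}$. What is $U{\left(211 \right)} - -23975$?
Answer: $\frac{192631}{8} \approx 24079.0$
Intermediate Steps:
$t{\left(f \right)} = 2$ ($t{\left(f \right)} = \frac{2 f}{f} = 2$)
$U{\left(g \right)} = - \frac{13}{8} + \frac{g}{2}$ ($U{\left(g \right)} = \frac{g}{2} + \frac{104}{-64} = g \frac{1}{2} + 104 \left(- \frac{1}{64}\right) = \frac{g}{2} - \frac{13}{8} = - \frac{13}{8} + \frac{g}{2}$)
$U{\left(211 \right)} - -23975 = \left(- \frac{13}{8} + \frac{1}{2} \cdot 211\right) - -23975 = \left(- \frac{13}{8} + \frac{211}{2}\right) + 23975 = \frac{831}{8} + 23975 = \frac{192631}{8}$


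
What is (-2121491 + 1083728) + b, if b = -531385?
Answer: -1569148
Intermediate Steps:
(-2121491 + 1083728) + b = (-2121491 + 1083728) - 531385 = -1037763 - 531385 = -1569148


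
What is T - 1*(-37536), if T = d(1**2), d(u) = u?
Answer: 37537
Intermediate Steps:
T = 1 (T = 1**2 = 1)
T - 1*(-37536) = 1 - 1*(-37536) = 1 + 37536 = 37537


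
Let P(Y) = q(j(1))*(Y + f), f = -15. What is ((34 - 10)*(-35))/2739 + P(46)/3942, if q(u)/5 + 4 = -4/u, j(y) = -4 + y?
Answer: -2221700/5398569 ≈ -0.41153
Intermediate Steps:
q(u) = -20 - 20/u (q(u) = -20 + 5*(-4/u) = -20 - 20/u)
P(Y) = 200 - 40*Y/3 (P(Y) = (-20 - 20/(-4 + 1))*(Y - 15) = (-20 - 20/(-3))*(-15 + Y) = (-20 - 20*(-⅓))*(-15 + Y) = (-20 + 20/3)*(-15 + Y) = -40*(-15 + Y)/3 = 200 - 40*Y/3)
((34 - 10)*(-35))/2739 + P(46)/3942 = ((34 - 10)*(-35))/2739 + (200 - 40/3*46)/3942 = (24*(-35))*(1/2739) + (200 - 1840/3)*(1/3942) = -840*1/2739 - 1240/3*1/3942 = -280/913 - 620/5913 = -2221700/5398569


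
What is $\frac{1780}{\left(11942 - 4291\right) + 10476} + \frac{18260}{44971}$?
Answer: $\frac{411047400}{815189317} \approx 0.50424$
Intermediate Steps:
$\frac{1780}{\left(11942 - 4291\right) + 10476} + \frac{18260}{44971} = \frac{1780}{7651 + 10476} + 18260 \cdot \frac{1}{44971} = \frac{1780}{18127} + \frac{18260}{44971} = \frac{411047400}{815189317}$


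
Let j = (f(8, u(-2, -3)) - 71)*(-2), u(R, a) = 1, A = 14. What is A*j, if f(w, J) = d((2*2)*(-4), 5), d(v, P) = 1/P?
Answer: 9912/5 ≈ 1982.4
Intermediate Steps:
f(w, J) = 1/5
j = 708/5 (j = (1/5 - 71)*(-2) = -354/5*(-2) = 708/5 ≈ 141.60)
A*j = 14*(708/5) = 9912/5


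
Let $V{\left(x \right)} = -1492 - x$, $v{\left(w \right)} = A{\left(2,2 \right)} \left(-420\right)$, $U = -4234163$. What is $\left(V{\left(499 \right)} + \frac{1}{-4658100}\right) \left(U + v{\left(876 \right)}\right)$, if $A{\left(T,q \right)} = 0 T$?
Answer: $\frac{39268800952801463}{4658100} \approx 8.4302 \cdot 10^{9}$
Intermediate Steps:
$A{\left(T,q \right)} = 0$
$v{\left(w \right)} = 0$ ($v{\left(w \right)} = 0 \left(-420\right) = 0$)
$\left(V{\left(499 \right)} + \frac{1}{-4658100}\right) \left(U + v{\left(876 \right)}\right) = \left(\left(-1492 - 499\right) + \frac{1}{-4658100}\right) \left(-4234163 + 0\right) = \left(\left(-1492 - 499\right) - \frac{1}{4658100}\right) \left(-4234163\right) = \left(-1991 - \frac{1}{4658100}\right) \left(-4234163\right) = \left(- \frac{9274277101}{4658100}\right) \left(-4234163\right) = \frac{39268800952801463}{4658100}$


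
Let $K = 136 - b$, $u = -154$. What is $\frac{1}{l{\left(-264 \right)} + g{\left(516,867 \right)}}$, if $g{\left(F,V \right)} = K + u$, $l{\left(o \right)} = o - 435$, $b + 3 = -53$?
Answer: $- \frac{1}{661} \approx -0.0015129$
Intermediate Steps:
$b = -56$ ($b = -3 - 53 = -56$)
$l{\left(o \right)} = -435 + o$
$K = 192$ ($K = 136 - -56 = 136 + 56 = 192$)
$g{\left(F,V \right)} = 38$ ($g{\left(F,V \right)} = 192 - 154 = 38$)
$\frac{1}{l{\left(-264 \right)} + g{\left(516,867 \right)}} = \frac{1}{\left(-435 - 264\right) + 38} = \frac{1}{-699 + 38} = \frac{1}{-661} = - \frac{1}{661}$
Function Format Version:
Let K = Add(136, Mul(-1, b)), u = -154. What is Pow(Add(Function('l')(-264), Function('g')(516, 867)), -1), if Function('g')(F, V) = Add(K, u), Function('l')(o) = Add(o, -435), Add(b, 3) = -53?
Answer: Rational(-1, 661) ≈ -0.0015129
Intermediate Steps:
b = -56 (b = Add(-3, -53) = -56)
Function('l')(o) = Add(-435, o)
K = 192 (K = Add(136, Mul(-1, -56)) = Add(136, 56) = 192)
Function('g')(F, V) = 38 (Function('g')(F, V) = Add(192, -154) = 38)
Pow(Add(Function('l')(-264), Function('g')(516, 867)), -1) = Pow(Add(Add(-435, -264), 38), -1) = Pow(Add(-699, 38), -1) = Pow(-661, -1) = Rational(-1, 661)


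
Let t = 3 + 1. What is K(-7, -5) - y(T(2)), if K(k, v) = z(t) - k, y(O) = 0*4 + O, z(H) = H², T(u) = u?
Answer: 21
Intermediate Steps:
t = 4
y(O) = O (y(O) = 0 + O = O)
K(k, v) = 16 - k (K(k, v) = 4² - k = 16 - k)
K(-7, -5) - y(T(2)) = (16 - 1*(-7)) - 1*2 = (16 + 7) - 2 = 23 - 2 = 21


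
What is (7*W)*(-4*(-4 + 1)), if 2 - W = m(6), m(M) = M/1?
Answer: -336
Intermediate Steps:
m(M) = M (m(M) = M*1 = M)
W = -4 (W = 2 - 1*6 = 2 - 6 = -4)
(7*W)*(-4*(-4 + 1)) = (7*(-4))*(-4*(-4 + 1)) = -(-112)*(-3) = -28*12 = -336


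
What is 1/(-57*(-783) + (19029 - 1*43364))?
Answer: 1/20296 ≈ 4.9271e-5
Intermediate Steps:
1/(-57*(-783) + (19029 - 1*43364)) = 1/(44631 + (19029 - 43364)) = 1/(44631 - 24335) = 1/20296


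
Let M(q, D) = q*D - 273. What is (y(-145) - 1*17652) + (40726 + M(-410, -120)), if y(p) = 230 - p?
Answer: 72376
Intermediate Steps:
M(q, D) = -273 + D*q (M(q, D) = D*q - 273 = -273 + D*q)
(y(-145) - 1*17652) + (40726 + M(-410, -120)) = ((230 - 1*(-145)) - 1*17652) + (40726 + (-273 - 120*(-410))) = ((230 + 145) - 17652) + (40726 + (-273 + 49200)) = (375 - 17652) + (40726 + 48927) = -17277 + 89653 = 72376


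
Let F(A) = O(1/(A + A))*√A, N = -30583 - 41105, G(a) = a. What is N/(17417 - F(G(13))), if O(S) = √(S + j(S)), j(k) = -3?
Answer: -2497179792/606703855 - 71688*I*√154/606703855 ≈ -4.116 - 0.0014663*I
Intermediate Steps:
N = -71688
O(S) = √(-3 + S) (O(S) = √(S - 3) = √(-3 + S))
F(A) = √A*√(-3 + 1/(2*A)) (F(A) = √(-3 + 1/(A + A))*√A = √(-3 + 1/(2*A))*√A = √A*√(-3 + 1/(2*A)))
N/(17417 - F(G(13))) = -71688/(17417 - √2*√13*√(-6 + 1/13)/2) = -71688/(17417 - √2*√13*√(-77/13)/2) = -71688/(17417 - √2*√13*I*√1001/13/2) = -71688/(17417 - I*√154/2)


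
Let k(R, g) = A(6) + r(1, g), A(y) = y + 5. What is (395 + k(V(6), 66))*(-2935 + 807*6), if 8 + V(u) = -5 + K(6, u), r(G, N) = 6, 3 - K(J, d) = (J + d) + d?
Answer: 785684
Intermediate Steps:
K(J, d) = 3 - J - 2*d (K(J, d) = 3 - ((J + d) + d) = 3 - (J + 2*d) = 3 + (-J - 2*d) = 3 - J - 2*d)
V(u) = -16 - 2*u (V(u) = -8 + (-5 + (3 - 1*6 - 2*u)) = -8 + (-5 + (3 - 6 - 2*u)) = -8 + (-5 + (-3 - 2*u)) = -8 + (-8 - 2*u) = -16 - 2*u)
A(y) = 5 + y
k(R, g) = 17 (k(R, g) = (5 + 6) + 6 = 11 + 6 = 17)
(395 + k(V(6), 66))*(-2935 + 807*6) = (395 + 17)*(-2935 + 807*6) = 412*(-2935 + 4842) = 412*1907 = 785684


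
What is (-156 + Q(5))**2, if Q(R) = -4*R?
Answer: 30976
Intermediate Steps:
(-156 + Q(5))**2 = (-156 - 4*5)**2 = (-156 - 20)**2 = (-176)**2 = 30976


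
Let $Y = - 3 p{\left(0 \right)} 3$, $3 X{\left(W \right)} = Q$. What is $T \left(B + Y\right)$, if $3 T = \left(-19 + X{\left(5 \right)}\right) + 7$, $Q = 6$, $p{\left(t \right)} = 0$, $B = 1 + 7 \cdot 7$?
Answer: $- \frac{500}{3} \approx -166.67$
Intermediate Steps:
$B = 50$ ($B = 1 + 49 = 50$)
$X{\left(W \right)} = 2$ ($X{\left(W \right)} = \frac{1}{3} \cdot 6 = 2$)
$T = - \frac{10}{3}$ ($T = \frac{\left(-19 + 2\right) + 7}{3} = \frac{-17 + 7}{3} = \frac{1}{3} \left(-10\right) = - \frac{10}{3} \approx -3.3333$)
$Y = 0$ ($Y = \left(-3\right) 0 \cdot 3 = 0 \cdot 3 = 0$)
$T \left(B + Y\right) = - \frac{10 \left(50 + 0\right)}{3} = \left(- \frac{10}{3}\right) 50 = - \frac{500}{3}$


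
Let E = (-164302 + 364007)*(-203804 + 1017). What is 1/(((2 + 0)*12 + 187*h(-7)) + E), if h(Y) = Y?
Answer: -1/40497579120 ≈ -2.4693e-11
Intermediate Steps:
E = -40497577835 (E = 199705*(-202787) = -40497577835)
1/(((2 + 0)*12 + 187*h(-7)) + E) = 1/(((2 + 0)*12 + 187*(-7)) - 40497577835) = 1/((2*12 - 1309) - 40497577835) = 1/((24 - 1309) - 40497577835) = 1/(-1285 - 40497577835) = 1/(-40497579120) = -1/40497579120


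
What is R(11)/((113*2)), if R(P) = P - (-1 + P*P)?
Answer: -109/226 ≈ -0.48230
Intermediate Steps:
R(P) = 1 + P - P**2 (R(P) = P - (-1 + P**2) = P + (1 - P**2) = 1 + P - P**2)
R(11)/((113*2)) = (1 + 11 - 1*11**2)/((113*2)) = (1 + 11 - 1*121)/226 = (1 + 11 - 121)*(1/226) = -109*1/226 = -109/226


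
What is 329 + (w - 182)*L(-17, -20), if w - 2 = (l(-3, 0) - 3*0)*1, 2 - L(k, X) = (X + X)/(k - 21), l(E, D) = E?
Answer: 2957/19 ≈ 155.63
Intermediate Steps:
L(k, X) = 2 - 2*X/(-21 + k) (L(k, X) = 2 - (X + X)/(k - 21) = 2 - 2*X/(-21 + k))
w = -1 (w = 2 + (-3 - 3*0)*1 = 2 + (-3 + 0)*1 = 2 - 3*1 = 2 - 3 = -1)
329 + (w - 182)*L(-17, -20) = 329 + (-1 - 182)*(2*(-21 - 17 - 1*(-20))/(-21 - 17)) = 329 - 366*(-21 - 17 + 20)/(-38) = 329 - 366*(-1)*(-18)/38 = 329 - 183*18/19 = 329 - 3294/19 = 2957/19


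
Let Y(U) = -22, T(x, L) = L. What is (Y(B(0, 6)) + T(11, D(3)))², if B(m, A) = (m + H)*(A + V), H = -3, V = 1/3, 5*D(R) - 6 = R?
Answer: 10201/25 ≈ 408.04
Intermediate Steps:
D(R) = 6/5 + R/5
V = ⅓ ≈ 0.33333
B(m, A) = (-3 + m)*(⅓ + A) (B(m, A) = (m - 3)*(A + ⅓) = (-3 + m)*(⅓ + A))
(Y(B(0, 6)) + T(11, D(3)))² = (-22 + (6/5 + (⅕)*3))² = (-22 + (6/5 + ⅗))² = (-22 + 9/5)² = (-101/5)² = 10201/25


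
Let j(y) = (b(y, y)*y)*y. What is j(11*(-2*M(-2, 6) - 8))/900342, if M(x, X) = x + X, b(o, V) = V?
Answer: -2725888/450171 ≈ -6.0552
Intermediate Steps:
M(x, X) = X + x
j(y) = y**3 (j(y) = (y*y)*y = y**2*y = y**3)
j(11*(-2*M(-2, 6) - 8))/900342 = (11*(-2*(6 - 2) - 8))**3/900342 = (11*(-2*4 - 8))**3*(1/900342) = (11*(-8 - 8))**3*(1/900342) = (11*(-16))**3*(1/900342) = (-176)**3*(1/900342) = -5451776*1/900342 = -2725888/450171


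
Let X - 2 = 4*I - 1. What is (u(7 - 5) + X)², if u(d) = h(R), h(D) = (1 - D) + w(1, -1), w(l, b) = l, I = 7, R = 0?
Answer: 961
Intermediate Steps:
X = 29 (X = 2 + (4*7 - 1) = 2 + (28 - 1) = 2 + 27 = 29)
h(D) = 2 - D (h(D) = (1 - D) + 1 = 2 - D)
u(d) = 2 (u(d) = 2 - 1*0 = 2 + 0 = 2)
(u(7 - 5) + X)² = (2 + 29)² = 31² = 961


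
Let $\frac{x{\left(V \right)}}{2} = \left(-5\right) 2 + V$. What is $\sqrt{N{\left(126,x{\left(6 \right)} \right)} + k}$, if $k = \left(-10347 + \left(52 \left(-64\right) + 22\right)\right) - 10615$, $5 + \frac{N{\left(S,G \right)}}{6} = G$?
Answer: $i \sqrt{24346} \approx 156.03 i$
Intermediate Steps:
$x{\left(V \right)} = -20 + 2 V$ ($x{\left(V \right)} = 2 \left(\left(-5\right) 2 + V\right) = 2 \left(-10 + V\right) = -20 + 2 V$)
$N{\left(S,G \right)} = -30 + 6 G$
$k = -24268$ ($k = \left(-10347 + \left(-3328 + 22\right)\right) - 10615 = \left(-10347 - 3306\right) - 10615 = -13653 - 10615 = -24268$)
$\sqrt{N{\left(126,x{\left(6 \right)} \right)} + k} = \sqrt{\left(-30 + 6 \left(-20 + 2 \cdot 6\right)\right) - 24268} = \sqrt{\left(-30 + 6 \left(-20 + 12\right)\right) - 24268} = \sqrt{\left(-30 + 6 \left(-8\right)\right) - 24268} = \sqrt{\left(-30 - 48\right) - 24268} = \sqrt{-78 - 24268} = \sqrt{-24346} = i \sqrt{24346}$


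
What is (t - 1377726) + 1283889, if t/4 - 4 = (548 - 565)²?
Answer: -92665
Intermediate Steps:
t = 1172 (t = 16 + 4*(548 - 565)² = 16 + 4*(-17)² = 16 + 4*289 = 16 + 1156 = 1172)
(t - 1377726) + 1283889 = (1172 - 1377726) + 1283889 = -1376554 + 1283889 = -92665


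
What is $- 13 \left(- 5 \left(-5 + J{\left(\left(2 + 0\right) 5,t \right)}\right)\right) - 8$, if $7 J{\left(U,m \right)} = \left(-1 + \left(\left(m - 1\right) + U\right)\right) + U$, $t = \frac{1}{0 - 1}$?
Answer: $- \frac{1226}{7} \approx -175.14$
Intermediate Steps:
$t = -1$ ($t = \frac{1}{-1} = -1$)
$J{\left(U,m \right)} = - \frac{2}{7} + \frac{m}{7} + \frac{2 U}{7}$ ($J{\left(U,m \right)} = \frac{\left(-1 + \left(\left(m - 1\right) + U\right)\right) + U}{7} = \frac{\left(-1 + \left(\left(-1 + m\right) + U\right)\right) + U}{7} = \frac{\left(-1 + \left(-1 + U + m\right)\right) + U}{7} = \frac{\left(-2 + U + m\right) + U}{7} = \frac{-2 + m + 2 U}{7} = - \frac{2}{7} + \frac{m}{7} + \frac{2 U}{7}$)
$- 13 \left(- 5 \left(-5 + J{\left(\left(2 + 0\right) 5,t \right)}\right)\right) - 8 = - 13 \left(- 5 \left(-5 + \left(- \frac{2}{7} + \frac{1}{7} \left(-1\right) + \frac{2 \left(2 + 0\right) 5}{7}\right)\right)\right) - 8 = - 13 \left(- 5 \left(-5 - \left(\frac{3}{7} - \frac{4}{7} \cdot 5\right)\right)\right) - 8 = - 13 \left(- 5 \left(-5 - - \frac{17}{7}\right)\right) - 8 = - 13 \left(- 5 \left(-5 + \frac{17}{7}\right)\right) - 8 = - 13 \left(\left(-5\right) \left(- \frac{18}{7}\right)\right) - 8 = \left(-13\right) \frac{90}{7} - 8 = - \frac{1170}{7} - 8 = - \frac{1226}{7}$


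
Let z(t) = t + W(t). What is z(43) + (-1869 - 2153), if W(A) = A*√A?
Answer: -3979 + 43*√43 ≈ -3697.0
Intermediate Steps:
W(A) = A^(3/2)
z(t) = t + t^(3/2)
z(43) + (-1869 - 2153) = (43 + 43^(3/2)) + (-1869 - 2153) = (43 + 43*√43) - 4022 = -3979 + 43*√43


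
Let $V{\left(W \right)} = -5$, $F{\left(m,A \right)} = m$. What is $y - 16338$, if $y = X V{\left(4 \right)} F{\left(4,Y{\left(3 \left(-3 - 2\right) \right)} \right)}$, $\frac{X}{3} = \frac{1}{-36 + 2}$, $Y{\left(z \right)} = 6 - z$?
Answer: $- \frac{277716}{17} \approx -16336.0$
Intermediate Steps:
$X = - \frac{3}{34}$ ($X = \frac{3}{-36 + 2} = \frac{3}{-34} = 3 \left(- \frac{1}{34}\right) = - \frac{3}{34} \approx -0.088235$)
$y = \frac{30}{17}$ ($y = \left(- \frac{3}{34}\right) \left(-5\right) 4 = \frac{15}{34} \cdot 4 = \frac{30}{17} \approx 1.7647$)
$y - 16338 = \frac{30}{17} - 16338 = - \frac{277716}{17}$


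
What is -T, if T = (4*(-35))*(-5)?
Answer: -700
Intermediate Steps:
T = 700 (T = -140*(-5) = 700)
-T = -1*700 = -700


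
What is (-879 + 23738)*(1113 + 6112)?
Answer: 165156275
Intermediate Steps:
(-879 + 23738)*(1113 + 6112) = 22859*7225 = 165156275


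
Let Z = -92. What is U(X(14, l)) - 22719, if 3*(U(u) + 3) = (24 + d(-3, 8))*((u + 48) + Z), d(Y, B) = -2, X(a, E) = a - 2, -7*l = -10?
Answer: -68870/3 ≈ -22957.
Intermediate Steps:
l = 10/7 (l = -1/7*(-10) = 10/7 ≈ 1.4286)
X(a, E) = -2 + a
U(u) = -977/3 + 22*u/3 (U(u) = -3 + ((24 - 2)*((u + 48) - 92))/3 = -3 + (22*((48 + u) - 92))/3 = -3 + (22*(-44 + u))/3 = -3 + (-968 + 22*u)/3 = -3 + (-968/3 + 22*u/3) = -977/3 + 22*u/3)
U(X(14, l)) - 22719 = (-977/3 + 22*(-2 + 14)/3) - 22719 = (-977/3 + (22/3)*12) - 22719 = (-977/3 + 88) - 22719 = -713/3 - 22719 = -68870/3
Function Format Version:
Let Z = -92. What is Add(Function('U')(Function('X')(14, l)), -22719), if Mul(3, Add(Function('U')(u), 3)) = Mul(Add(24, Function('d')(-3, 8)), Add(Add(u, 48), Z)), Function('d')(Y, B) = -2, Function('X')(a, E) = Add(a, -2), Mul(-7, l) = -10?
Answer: Rational(-68870, 3) ≈ -22957.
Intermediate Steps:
l = Rational(10, 7) (l = Mul(Rational(-1, 7), -10) = Rational(10, 7) ≈ 1.4286)
Function('X')(a, E) = Add(-2, a)
Function('U')(u) = Add(Rational(-977, 3), Mul(Rational(22, 3), u)) (Function('U')(u) = Add(-3, Mul(Rational(1, 3), Mul(Add(24, -2), Add(Add(u, 48), -92)))) = Add(-3, Mul(Rational(1, 3), Mul(22, Add(Add(48, u), -92)))) = Add(-3, Mul(Rational(1, 3), Mul(22, Add(-44, u)))) = Add(-3, Mul(Rational(1, 3), Add(-968, Mul(22, u)))) = Add(-3, Add(Rational(-968, 3), Mul(Rational(22, 3), u))) = Add(Rational(-977, 3), Mul(Rational(22, 3), u)))
Add(Function('U')(Function('X')(14, l)), -22719) = Add(Add(Rational(-977, 3), Mul(Rational(22, 3), Add(-2, 14))), -22719) = Add(Add(Rational(-977, 3), Mul(Rational(22, 3), 12)), -22719) = Add(Add(Rational(-977, 3), 88), -22719) = Add(Rational(-713, 3), -22719) = Rational(-68870, 3)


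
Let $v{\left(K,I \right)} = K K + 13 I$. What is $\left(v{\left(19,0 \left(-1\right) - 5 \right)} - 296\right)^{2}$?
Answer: $0$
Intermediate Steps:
$v{\left(K,I \right)} = K^{2} + 13 I$
$\left(v{\left(19,0 \left(-1\right) - 5 \right)} - 296\right)^{2} = \left(\left(19^{2} + 13 \left(0 \left(-1\right) - 5\right)\right) - 296\right)^{2} = \left(\left(361 + 13 \left(0 - 5\right)\right) - 296\right)^{2} = \left(\left(361 + 13 \left(-5\right)\right) - 296\right)^{2} = \left(\left(361 - 65\right) - 296\right)^{2} = \left(296 - 296\right)^{2} = 0^{2} = 0$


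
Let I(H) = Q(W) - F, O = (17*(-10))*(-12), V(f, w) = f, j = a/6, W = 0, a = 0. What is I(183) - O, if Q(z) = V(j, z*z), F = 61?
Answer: -2101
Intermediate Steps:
j = 0 (j = 0/6 = 0*(⅙) = 0)
O = 2040 (O = -170*(-12) = 2040)
Q(z) = 0
I(H) = -61 (I(H) = 0 - 1*61 = 0 - 61 = -61)
I(183) - O = -61 - 1*2040 = -61 - 2040 = -2101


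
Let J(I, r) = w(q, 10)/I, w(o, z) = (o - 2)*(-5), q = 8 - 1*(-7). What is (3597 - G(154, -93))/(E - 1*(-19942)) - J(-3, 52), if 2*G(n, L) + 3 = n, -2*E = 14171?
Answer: -550072/25713 ≈ -21.393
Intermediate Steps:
E = -14171/2 (E = -½*14171 = -14171/2 ≈ -7085.5)
q = 15 (q = 8 + 7 = 15)
G(n, L) = -3/2 + n/2
w(o, z) = 10 - 5*o (w(o, z) = (-2 + o)*(-5) = 10 - 5*o)
J(I, r) = -65/I (J(I, r) = (10 - 5*15)/I = (10 - 75)/I = -65/I)
(3597 - G(154, -93))/(E - 1*(-19942)) - J(-3, 52) = (3597 - (-3/2 + (½)*154))/(-14171/2 - 1*(-19942)) - (-65)/(-3) = (3597 - (-3/2 + 77))/(-14171/2 + 19942) - (-65)*(-1)/3 = (3597 - 1*151/2)/(25713/2) - 1*65/3 = (3597 - 151/2)*(2/25713) - 65/3 = (7043/2)*(2/25713) - 65/3 = 7043/25713 - 65/3 = -550072/25713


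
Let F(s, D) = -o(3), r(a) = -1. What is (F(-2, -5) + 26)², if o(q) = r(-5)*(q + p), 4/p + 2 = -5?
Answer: 39601/49 ≈ 808.18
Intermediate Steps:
p = -4/7 (p = 4/(-2 - 5) = 4/(-7) = 4*(-⅐) = -4/7 ≈ -0.57143)
o(q) = 4/7 - q (o(q) = -(q - 4/7) = -(-4/7 + q) = 4/7 - q)
F(s, D) = 17/7 (F(s, D) = -(4/7 - 1*3) = -(4/7 - 3) = -1*(-17/7) = 17/7)
(F(-2, -5) + 26)² = (17/7 + 26)² = (199/7)² = 39601/49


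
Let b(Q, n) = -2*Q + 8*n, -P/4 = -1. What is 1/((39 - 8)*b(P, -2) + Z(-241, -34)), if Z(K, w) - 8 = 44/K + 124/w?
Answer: -4097/3031082 ≈ -0.0013517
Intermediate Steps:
P = 4 (P = -4*(-1) = 4)
Z(K, w) = 8 + 44/K + 124/w (Z(K, w) = 8 + (44/K + 124/w) = 8 + 44/K + 124/w)
1/((39 - 8)*b(P, -2) + Z(-241, -34)) = 1/((39 - 8)*(-2*4 + 8*(-2)) + (8 + 44/(-241) + 124/(-34))) = 1/(31*(-8 - 16) + (8 + 44*(-1/241) + 124*(-1/34))) = 1/(31*(-24) + (8 - 44/241 - 62/17)) = 1/(-744 + 17086/4097) = 1/(-3031082/4097) = -4097/3031082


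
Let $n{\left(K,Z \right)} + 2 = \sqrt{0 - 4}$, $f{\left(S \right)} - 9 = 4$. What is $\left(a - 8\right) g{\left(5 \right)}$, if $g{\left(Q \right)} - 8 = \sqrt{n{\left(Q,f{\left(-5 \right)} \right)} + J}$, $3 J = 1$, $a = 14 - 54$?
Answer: $-384 - 16 \sqrt{-15 + 18 i} \approx -416.85 - 70.137 i$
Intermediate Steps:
$f{\left(S \right)} = 13$ ($f{\left(S \right)} = 9 + 4 = 13$)
$a = -40$ ($a = 14 - 54 = -40$)
$n{\left(K,Z \right)} = -2 + 2 i$ ($n{\left(K,Z \right)} = -2 + \sqrt{0 - 4} = -2 + \sqrt{-4} = -2 + 2 i$)
$J = \frac{1}{3}$ ($J = \frac{1}{3} \cdot 1 = \frac{1}{3} \approx 0.33333$)
$g{\left(Q \right)} = 8 + \sqrt{- \frac{5}{3} + 2 i}$ ($g{\left(Q \right)} = 8 + \sqrt{\left(-2 + 2 i\right) + \frac{1}{3}} = 8 + \sqrt{- \frac{5}{3} + 2 i}$)
$\left(a - 8\right) g{\left(5 \right)} = \left(-40 - 8\right) \left(8 + \frac{\sqrt{-15 + 18 i}}{3}\right) = - 48 \left(8 + \frac{\sqrt{-15 + 18 i}}{3}\right) = -384 - 16 \sqrt{-15 + 18 i}$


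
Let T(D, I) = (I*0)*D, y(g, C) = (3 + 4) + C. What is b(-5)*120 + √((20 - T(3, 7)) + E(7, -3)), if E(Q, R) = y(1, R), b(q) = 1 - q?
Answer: 720 + 2*√6 ≈ 724.90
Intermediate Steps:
y(g, C) = 7 + C
E(Q, R) = 7 + R
T(D, I) = 0 (T(D, I) = 0*D = 0)
b(-5)*120 + √((20 - T(3, 7)) + E(7, -3)) = (1 - 1*(-5))*120 + √((20 - 1*0) + (7 - 3)) = (1 + 5)*120 + √((20 + 0) + 4) = 6*120 + √(20 + 4) = 720 + √24 = 720 + 2*√6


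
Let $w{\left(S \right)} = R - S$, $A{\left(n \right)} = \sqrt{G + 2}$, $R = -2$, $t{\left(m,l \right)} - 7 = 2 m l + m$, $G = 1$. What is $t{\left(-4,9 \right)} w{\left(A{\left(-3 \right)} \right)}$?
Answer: $138 + 69 \sqrt{3} \approx 257.51$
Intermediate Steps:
$t{\left(m,l \right)} = 7 + m + 2 l m$ ($t{\left(m,l \right)} = 7 + \left(2 m l + m\right) = 7 + \left(2 l m + m\right) = 7 + \left(m + 2 l m\right) = 7 + m + 2 l m$)
$A{\left(n \right)} = \sqrt{3}$ ($A{\left(n \right)} = \sqrt{1 + 2} = \sqrt{3}$)
$w{\left(S \right)} = -2 - S$
$t{\left(-4,9 \right)} w{\left(A{\left(-3 \right)} \right)} = \left(7 - 4 + 2 \cdot 9 \left(-4\right)\right) \left(-2 - \sqrt{3}\right) = \left(7 - 4 - 72\right) \left(-2 - \sqrt{3}\right) = - 69 \left(-2 - \sqrt{3}\right) = 138 + 69 \sqrt{3}$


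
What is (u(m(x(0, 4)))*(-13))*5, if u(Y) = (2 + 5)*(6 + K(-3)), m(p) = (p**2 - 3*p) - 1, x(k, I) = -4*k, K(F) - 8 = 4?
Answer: -8190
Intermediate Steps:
K(F) = 12 (K(F) = 8 + 4 = 12)
m(p) = -1 + p**2 - 3*p
u(Y) = 126 (u(Y) = (2 + 5)*(6 + 12) = 7*18 = 126)
(u(m(x(0, 4)))*(-13))*5 = (126*(-13))*5 = -1638*5 = -8190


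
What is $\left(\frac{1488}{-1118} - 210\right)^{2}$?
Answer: $\frac{13955641956}{312481} \approx 44661.0$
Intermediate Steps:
$\left(\frac{1488}{-1118} - 210\right)^{2} = \left(1488 \left(- \frac{1}{1118}\right) - 210\right)^{2} = \left(- \frac{744}{559} - 210\right)^{2} = \left(- \frac{118134}{559}\right)^{2} = \frac{13955641956}{312481}$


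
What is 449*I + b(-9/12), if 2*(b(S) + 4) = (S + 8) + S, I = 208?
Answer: 373565/4 ≈ 93391.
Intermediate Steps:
b(S) = S (b(S) = -4 + ((S + 8) + S)/2 = -4 + ((8 + S) + S)/2 = -4 + (8 + 2*S)/2 = -4 + (4 + S) = S)
449*I + b(-9/12) = 449*208 - 9/12 = 93392 - 9*1/12 = 93392 - ¾ = 373565/4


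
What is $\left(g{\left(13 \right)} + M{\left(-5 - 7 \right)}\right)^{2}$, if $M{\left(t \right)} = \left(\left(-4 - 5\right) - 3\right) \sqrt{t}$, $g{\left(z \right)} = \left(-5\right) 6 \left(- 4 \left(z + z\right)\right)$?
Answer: $9732672 - 149760 i \sqrt{3} \approx 9.7327 \cdot 10^{6} - 2.5939 \cdot 10^{5} i$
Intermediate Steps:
$g{\left(z \right)} = 240 z$ ($g{\left(z \right)} = - 30 \left(- 4 \cdot 2 z\right) = - 30 \left(- 8 z\right) = 240 z$)
$M{\left(t \right)} = - 12 \sqrt{t}$ ($M{\left(t \right)} = \left(-9 - 3\right) \sqrt{t} = - 12 \sqrt{t}$)
$\left(g{\left(13 \right)} + M{\left(-5 - 7 \right)}\right)^{2} = \left(240 \cdot 13 - 12 \sqrt{-5 - 7}\right)^{2} = \left(3120 - 12 \sqrt{-5 - 7}\right)^{2} = \left(3120 - 12 \sqrt{-12}\right)^{2} = \left(3120 - 12 \cdot 2 i \sqrt{3}\right)^{2} = \left(3120 - 24 i \sqrt{3}\right)^{2}$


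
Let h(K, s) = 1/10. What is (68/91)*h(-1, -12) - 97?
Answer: -44101/455 ≈ -96.925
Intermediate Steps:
h(K, s) = 1/10
(68/91)*h(-1, -12) - 97 = (68/91)*(1/10) - 97 = 34/455 - 97 = -44101/455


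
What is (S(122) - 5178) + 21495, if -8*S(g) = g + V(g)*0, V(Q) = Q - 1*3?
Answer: 65207/4 ≈ 16302.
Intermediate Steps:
V(Q) = -3 + Q (V(Q) = Q - 3 = -3 + Q)
S(g) = -g/8 (S(g) = -(g + (-3 + g)*0)/8 = -(g + 0)/8 = -g/8)
(S(122) - 5178) + 21495 = (-⅛*122 - 5178) + 21495 = (-61/4 - 5178) + 21495 = -20773/4 + 21495 = 65207/4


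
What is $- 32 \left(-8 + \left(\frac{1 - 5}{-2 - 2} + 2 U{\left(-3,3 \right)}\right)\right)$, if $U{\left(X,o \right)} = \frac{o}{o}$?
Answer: $160$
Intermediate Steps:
$U{\left(X,o \right)} = 1$
$- 32 \left(-8 + \left(\frac{1 - 5}{-2 - 2} + 2 U{\left(-3,3 \right)}\right)\right) = - 32 \left(-8 + \left(\frac{1 - 5}{-2 - 2} + 2 \cdot 1\right)\right) = - 32 \left(-8 + \left(- \frac{4}{-4} + 2\right)\right) = - 32 \left(-8 + \left(\left(-4\right) \left(- \frac{1}{4}\right) + 2\right)\right) = - 32 \left(-8 + \left(1 + 2\right)\right) = - 32 \left(-8 + 3\right) = \left(-32\right) \left(-5\right) = 160$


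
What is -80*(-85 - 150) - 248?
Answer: 18552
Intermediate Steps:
-80*(-85 - 150) - 248 = -80*(-235) - 248 = 18800 - 248 = 18552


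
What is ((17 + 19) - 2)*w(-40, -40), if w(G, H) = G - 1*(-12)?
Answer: -952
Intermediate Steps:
w(G, H) = 12 + G (w(G, H) = G + 12 = 12 + G)
((17 + 19) - 2)*w(-40, -40) = ((17 + 19) - 2)*(12 - 40) = (36 - 2)*(-28) = 34*(-28) = -952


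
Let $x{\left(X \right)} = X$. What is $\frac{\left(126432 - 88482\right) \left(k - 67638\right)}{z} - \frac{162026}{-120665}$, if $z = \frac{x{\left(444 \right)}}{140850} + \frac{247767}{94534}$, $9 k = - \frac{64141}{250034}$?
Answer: $- \frac{85930382656127023286063433028}{87845896992947397505} \approx -9.7819 \cdot 10^{8}$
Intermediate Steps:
$k = - \frac{64141}{2250306}$ ($k = \frac{\left(-64141\right) \frac{1}{250034}}{9} = \frac{1}{9} \left(- \frac{64141}{250034}\right) = - \frac{64141}{2250306} \approx -0.028503$)
$z = \frac{5823325841}{2219185650}$ ($z = \frac{444}{140850} + \frac{247767}{94534} = 444 \cdot \frac{1}{140850} + 247767 \cdot \frac{1}{94534} = \frac{74}{23475} + \frac{247767}{94534} = \frac{5823325841}{2219185650} \approx 2.6241$)
$\frac{\left(126432 - 88482\right) \left(k - 67638\right)}{z} - \frac{162026}{-120665} = \frac{\left(126432 - 88482\right) \left(- \frac{64141}{2250306} - 67638\right)}{\frac{5823325841}{2219185650}} - \frac{162026}{-120665} = 37950 \left(- \frac{152206261369}{2250306}\right) \frac{2219185650}{5823325841} - - \frac{162026}{120665} = \left(- \frac{962704603158925}{375051}\right) \frac{2219185650}{5823325841} + \frac{162026}{120665} = - \frac{712140080173077009808750}{728014726664297} + \frac{162026}{120665} = - \frac{85930382656127023286063433028}{87845896992947397505}$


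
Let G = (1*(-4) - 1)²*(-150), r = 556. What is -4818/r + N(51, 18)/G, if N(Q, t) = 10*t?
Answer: -302793/34750 ≈ -8.7135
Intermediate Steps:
G = -3750 (G = (-4 - 1)²*(-150) = (-5)²*(-150) = 25*(-150) = -3750)
-4818/r + N(51, 18)/G = -4818/556 + (10*18)/(-3750) = -4818*1/556 + 180*(-1/3750) = -2409/278 - 6/125 = -302793/34750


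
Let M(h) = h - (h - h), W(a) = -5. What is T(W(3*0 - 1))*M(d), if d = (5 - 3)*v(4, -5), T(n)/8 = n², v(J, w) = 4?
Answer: 1600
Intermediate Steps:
T(n) = 8*n²
d = 8 (d = (5 - 3)*4 = 2*4 = 8)
M(h) = h (M(h) = h - 1*0 = h + 0 = h)
T(W(3*0 - 1))*M(d) = (8*(-5)²)*8 = (8*25)*8 = 200*8 = 1600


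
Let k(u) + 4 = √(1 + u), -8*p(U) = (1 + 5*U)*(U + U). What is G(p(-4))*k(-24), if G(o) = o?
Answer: 76 - 19*I*√23 ≈ 76.0 - 91.121*I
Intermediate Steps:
p(U) = -U*(1 + 5*U)/4 (p(U) = -(1 + 5*U)*(U + U)/8 = -(1 + 5*U)*2*U/8 = -U*(1 + 5*U)/4)
k(u) = -4 + √(1 + u)
G(p(-4))*k(-24) = (-¼*(-4)*(1 + 5*(-4)))*(-4 + √(1 - 24)) = (-¼*(-4)*(1 - 20))*(-4 + √(-23)) = (-¼*(-4)*(-19))*(-4 + I*√23) = -19*(-4 + I*√23) = 76 - 19*I*√23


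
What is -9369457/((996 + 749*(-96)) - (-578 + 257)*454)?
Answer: -9369457/74826 ≈ -125.22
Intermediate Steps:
-9369457/((996 + 749*(-96)) - (-578 + 257)*454) = -9369457/((996 - 71904) - (-321)*454) = -9369457/(-70908 - 1*(-145734)) = -9369457/(-70908 + 145734) = -9369457/74826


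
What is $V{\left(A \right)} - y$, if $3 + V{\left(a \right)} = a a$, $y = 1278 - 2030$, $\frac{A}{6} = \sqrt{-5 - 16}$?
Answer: $-7$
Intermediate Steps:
$A = 6 i \sqrt{21}$ ($A = 6 \sqrt{-5 - 16} = 6 \sqrt{-21} = 6 i \sqrt{21} \approx 27.495 i$)
$y = -752$ ($y = 1278 - 2030 = -752$)
$V{\left(a \right)} = -3 + a^{2}$ ($V{\left(a \right)} = -3 + a a = -3 + a^{2}$)
$V{\left(A \right)} - y = \left(-3 + \left(6 i \sqrt{21}\right)^{2}\right) - -752 = \left(-3 - 756\right) + 752 = -759 + 752 = -7$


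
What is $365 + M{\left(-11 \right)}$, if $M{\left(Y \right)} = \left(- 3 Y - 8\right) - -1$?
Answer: $391$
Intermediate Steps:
$M{\left(Y \right)} = -7 - 3 Y$ ($M{\left(Y \right)} = \left(-8 - 3 Y\right) + 1 = -7 - 3 Y$)
$365 + M{\left(-11 \right)} = 365 - -26 = 365 + \left(-7 + 33\right) = 365 + 26 = 391$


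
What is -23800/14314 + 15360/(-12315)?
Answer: -1005804/345641 ≈ -2.9100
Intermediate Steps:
-23800/14314 + 15360/(-12315) = -23800*1/14314 + 15360*(-1/12315) = -700/421 - 1024/821 = -1005804/345641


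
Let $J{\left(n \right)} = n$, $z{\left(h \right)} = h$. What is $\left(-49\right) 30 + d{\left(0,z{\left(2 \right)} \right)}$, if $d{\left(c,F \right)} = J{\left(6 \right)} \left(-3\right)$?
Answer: $-1488$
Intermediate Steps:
$d{\left(c,F \right)} = -18$ ($d{\left(c,F \right)} = 6 \left(-3\right) = -18$)
$\left(-49\right) 30 + d{\left(0,z{\left(2 \right)} \right)} = \left(-49\right) 30 - 18 = -1470 - 18 = -1488$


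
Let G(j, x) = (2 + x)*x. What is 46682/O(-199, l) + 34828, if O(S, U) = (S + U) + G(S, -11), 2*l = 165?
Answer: 1125616/35 ≈ 32160.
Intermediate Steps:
l = 165/2 (l = (½)*165 = 165/2 ≈ 82.500)
G(j, x) = x*(2 + x)
O(S, U) = 99 + S + U (O(S, U) = (S + U) - 11*(2 - 11) = (S + U) - 11*(-9) = (S + U) + 99 = 99 + S + U)
46682/O(-199, l) + 34828 = 46682/(99 - 199 + 165/2) + 34828 = 46682/(-35/2) + 34828 = 46682*(-2/35) + 34828 = -93364/35 + 34828 = 1125616/35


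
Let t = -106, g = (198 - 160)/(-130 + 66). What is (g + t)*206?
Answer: -351333/16 ≈ -21958.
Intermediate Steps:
g = -19/32 (g = 38/(-64) = 38*(-1/64) = -19/32 ≈ -0.59375)
(g + t)*206 = (-19/32 - 106)*206 = -3411/32*206 = -351333/16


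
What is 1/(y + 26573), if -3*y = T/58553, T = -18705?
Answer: 58553/1555935104 ≈ 3.7632e-5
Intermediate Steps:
y = 6235/58553 (y = -(-6235)/58553 = -⅓*(-18705/58553) = 6235/58553 ≈ 0.10648)
1/(y + 26573) = 1/(6235/58553 + 26573) = 1/(1555935104/58553) = 58553/1555935104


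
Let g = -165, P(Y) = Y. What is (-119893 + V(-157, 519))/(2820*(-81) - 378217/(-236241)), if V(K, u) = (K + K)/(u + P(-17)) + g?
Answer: 7119055206315/13544409541753 ≈ 0.52561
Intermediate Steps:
V(K, u) = -165 + 2*K/(-17 + u) (V(K, u) = (K + K)/(u - 17) - 165 = (2*K)/(-17 + u) - 165 = 2*K/(-17 + u) - 165 = -165 + 2*K/(-17 + u))
(-119893 + V(-157, 519))/(2820*(-81) - 378217/(-236241)) = (-119893 + (2805 - 165*519 + 2*(-157))/(-17 + 519))/(2820*(-81) - 378217/(-236241)) = (-119893 + (2805 - 85635 - 314)/502)/(-228420 - 378217*(-1/236241)) = (-119893 + (1/502)*(-83144))/(-228420 + 378217/236241) = (-119893 - 41572/251)/(-53961791003/236241) = -30134715/251*(-236241/53961791003) = 7119055206315/13544409541753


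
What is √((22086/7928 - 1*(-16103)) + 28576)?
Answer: √175524531609/1982 ≈ 211.38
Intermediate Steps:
√((22086/7928 - 1*(-16103)) + 28576) = √((22086*(1/7928) + 16103) + 28576) = √((11043/3964 + 16103) + 28576) = √(63843335/3964 + 28576) = √(177118599/3964) = √175524531609/1982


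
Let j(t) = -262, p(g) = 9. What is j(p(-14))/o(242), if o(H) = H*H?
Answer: -131/29282 ≈ -0.0044737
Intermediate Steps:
o(H) = H²
j(p(-14))/o(242) = -262/(242²) = -262/58564 = -262*1/58564 = -131/29282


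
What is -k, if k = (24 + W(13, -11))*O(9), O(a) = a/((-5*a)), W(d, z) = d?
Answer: 37/5 ≈ 7.4000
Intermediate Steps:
O(a) = -1/5 (O(a) = a*(-1/(5*a)) = -1/5)
k = -37/5 (k = (24 + 13)*(-1/5) = 37*(-1/5) = -37/5 ≈ -7.4000)
-k = -1*(-37/5) = 37/5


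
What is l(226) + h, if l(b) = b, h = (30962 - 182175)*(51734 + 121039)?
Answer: -26125523423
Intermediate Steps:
h = -26125523649 (h = -151213*172773 = -26125523649)
l(226) + h = 226 - 26125523649 = -26125523423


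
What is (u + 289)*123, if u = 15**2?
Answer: 63222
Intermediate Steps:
u = 225
(u + 289)*123 = (225 + 289)*123 = 514*123 = 63222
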